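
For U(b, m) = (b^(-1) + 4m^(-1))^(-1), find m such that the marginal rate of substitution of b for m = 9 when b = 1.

For CES with ρ = -1, MRS = (1/4)·(m/b)^2.
Setting (1/4)·(m/1)^2 = 9 gives (m/1)^2 = 36, so m/1 = 6 and m = 6.

m = 6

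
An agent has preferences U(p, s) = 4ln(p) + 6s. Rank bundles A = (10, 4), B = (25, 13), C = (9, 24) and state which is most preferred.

Evaluate utility at each bundle:
U(A) = 33.210.
U(B) = 90.876.
U(C) = 152.789.
Highest utility is C, so C ≻ B ≻ A.

Bundle C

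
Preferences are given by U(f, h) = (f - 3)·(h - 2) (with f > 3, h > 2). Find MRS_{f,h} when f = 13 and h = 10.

MU_f = (h−2), MU_h = (f−3).
MRS = (h−2)/(f−3).
At (13, 10): MRS = 0.8.
The indifference curve has slope −0.8 at this bundle.

MRS = 0.8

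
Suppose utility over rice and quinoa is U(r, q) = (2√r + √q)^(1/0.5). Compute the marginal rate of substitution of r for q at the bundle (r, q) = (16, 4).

For CES with ρ = 0.5, MRS = (2/1)·√(q/r).
At (16, 4): MRS = 1.
That is, one extra unit of r is worth 1 units of q at the margin.

MRS = 1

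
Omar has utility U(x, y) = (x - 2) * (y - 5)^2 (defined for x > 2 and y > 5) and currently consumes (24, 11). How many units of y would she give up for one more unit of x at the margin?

MRS = 3/22

MU_x = (y−5)^2, MU_y = 2·(x−2)·(y−5).
MRS = (1/2)·(y−5)/(x−2).
At (24, 11): MRS = 3/22.
So at (24, 11) the consumer would give up 3/22 units of y for one more unit of x.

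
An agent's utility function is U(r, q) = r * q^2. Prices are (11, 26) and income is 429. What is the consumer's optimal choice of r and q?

r* = 13, q* = 11

MU_r = q^2 and MU_q = 2·r·q.
MRS = MU_r/MU_q = (1/2)·q/r.
Tangency: set MRS = p_r/p_q = 11/26.
So (1/2)·q/r = 11/26, i.e. q = (11/13)·r.
Substitute into the budget 11·r + 26·q = 429: 33·r = 429, so r* = 13.
Then q* = (11/13)·13 = 11.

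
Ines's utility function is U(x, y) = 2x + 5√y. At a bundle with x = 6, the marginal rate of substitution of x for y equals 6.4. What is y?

MU_x = 2, MU_y = 5/(2√y).
MRS = 2 ÷ (5/(2√y)).
MRS depends only on y: 0.8·√y = 6.4 ⇒ √y = 6.4/0.8 = 8 ⇒ y = 64.

y = 64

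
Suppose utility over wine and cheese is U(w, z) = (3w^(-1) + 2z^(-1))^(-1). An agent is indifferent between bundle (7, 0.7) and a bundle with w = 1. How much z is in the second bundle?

U depends on (w, z) only through S = 3w^(-1) + 2z^(-1), so equal utility means equal S. At (7, 0.7): S = 23/7.
With w = 1: 3·1^(-1) = 3, so 2z^(-1) = 23/7 − 3 = 2/7, i.e. z^(-1) = 1/7.
Hence z = 1/(1/7) = 7.
Check: U(1, 7) = 0.3043.

z = 7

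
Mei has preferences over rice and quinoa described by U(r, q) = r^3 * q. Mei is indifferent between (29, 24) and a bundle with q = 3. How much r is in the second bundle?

U(29, 24) = 585336.
Set U(r, 3) = 585336 and solve.
With q = 3: r^3 = 585336/3 = 195112; taking the cube root, r = 58.
Check: U(58, 3) = 585336.

r = 58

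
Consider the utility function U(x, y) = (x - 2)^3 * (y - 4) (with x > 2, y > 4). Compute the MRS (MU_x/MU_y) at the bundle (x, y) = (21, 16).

MU_x = 3·(x−2)^2·(y−4), MU_y = (x−2)^3.
MRS = (3/1)·(y−4)/(x−2).
At (21, 16): MRS = 36/19.
So at (21, 16) the consumer would give up 36/19 units of y for one more unit of x.

MRS = 36/19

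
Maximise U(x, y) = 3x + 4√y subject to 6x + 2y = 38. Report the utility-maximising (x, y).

x* = 5, y* = 4

MU_x = 3, MU_y = 4/(2√y).
MRS = 3 ÷ (4/(2√y)).
Tangency: set MRS = p_x/p_y = 6/2 = 3.
MRS depends only on y: 1.5·√y = 3 ⇒ √y = 3/1.5 = 2 ⇒ y* = 4.
From the budget, 6·x = 38 − 2·4 = 30, so x* = 5.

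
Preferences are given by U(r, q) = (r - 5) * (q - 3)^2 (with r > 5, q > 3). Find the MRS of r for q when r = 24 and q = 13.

MU_r = (q−3)^2, MU_q = 2·(r−5)·(q−3).
MRS = (1/2)·(q−3)/(r−5).
At (24, 13): MRS = 5/19.
So at (24, 13) the consumer would give up 5/19 units of q for one more unit of r.

MRS = 5/19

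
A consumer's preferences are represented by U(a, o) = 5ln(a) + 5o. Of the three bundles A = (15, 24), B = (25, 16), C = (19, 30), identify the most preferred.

Evaluate utility at each bundle:
U(A) = 133.540.
U(B) = 96.094.
U(C) = 164.722.
Highest utility is C, so C ≻ A ≻ B.

Bundle C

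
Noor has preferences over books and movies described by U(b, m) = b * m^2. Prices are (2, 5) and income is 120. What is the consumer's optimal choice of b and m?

MU_b = m^2 and MU_m = 2·b·m.
MRS = MU_b/MU_m = (1/2)·m/b.
Tangency: set MRS = p_b/p_m = 2/5 = 0.4.
So (1/2)·m/b = 0.4, i.e. m = 0.8·b.
Substitute into the budget 2·b + 5·m = 120: 6·b = 120, so b* = 20.
Then m* = 0.8·20 = 16.

b* = 20, m* = 16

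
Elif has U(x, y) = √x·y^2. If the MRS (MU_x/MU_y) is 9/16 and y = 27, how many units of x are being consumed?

x = 12

MU_x = 0.5·x^(-0.5)·y^2 and MU_y = 2·√x·y.
MRS = MU_x/MU_y = (0.25)·y/x.
Substitute y = 27: MRS = 6.75/x. Setting 6.75/x = 9/16 gives x = 6.75/(9/16) = 12.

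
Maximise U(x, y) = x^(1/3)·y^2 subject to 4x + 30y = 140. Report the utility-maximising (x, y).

MU_x = 1/3·x^(-2/3)·y^2 and MU_y = 2·x^(1/3)·y.
MRS = MU_x/MU_y = (1/6)·y/x.
Tangency: set MRS = p_x/p_y = 4/30 = 2/15.
So (1/6)·y/x = 2/15, i.e. y = 0.8·x.
Substitute into the budget 4·x + 30·y = 140: 28·x = 140, so x* = 5.
Then y* = 0.8·5 = 4.

x* = 5, y* = 4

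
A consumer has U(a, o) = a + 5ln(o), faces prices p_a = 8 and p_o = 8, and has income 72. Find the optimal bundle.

MU_a = 1, MU_o = 5/o.
MRS = 1 ÷ (5/o).
Tangency: set MRS = p_a/p_o = 8/8 = 1.
MRS depends only on o: 0.2·o = 1 ⇒ o* = 1/0.2 = 5.
From the budget, 8·a = 72 − 8·5 = 32, so a* = 4.

a* = 4, o* = 5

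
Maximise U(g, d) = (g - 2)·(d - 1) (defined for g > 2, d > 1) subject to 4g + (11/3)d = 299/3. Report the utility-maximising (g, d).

MU_g = (d−1), MU_d = (g−2).
MRS = (d−1)/(g−2).
Tangency: set MRS = p_g/p_d = 4/(11/3) = 12/11.
So (d − 1)/(g − 2) = 12/11, i.e. (d − 1) = (12/11)·(g − 2).
Rewrite the budget in excess-of-subsistence terms: 4·(g − 2) + (11/3)·(d − 1) = 299/3 − 4·2 − (11/3)·1 = 88.
Substituting, 8·(g − 2) = 88, so g − 2 = 11 and g* = 13.
Then d − 1 = (12/11)·11 = 12, so d* = 13.

g* = 13, d* = 13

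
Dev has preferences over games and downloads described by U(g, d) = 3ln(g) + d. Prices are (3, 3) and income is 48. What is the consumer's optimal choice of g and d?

MU_g = 3/g, MU_d = 1.
MRS = 3/g ÷ 1.
Tangency: set MRS = p_g/p_d = 3/3 = 1.
MRS depends only on g: 3/g = 1 ⇒ g* = 3/1 = 3.
From the budget, 3·d = 48 − 3·3 = 39, so d* = 13.

g* = 3, d* = 13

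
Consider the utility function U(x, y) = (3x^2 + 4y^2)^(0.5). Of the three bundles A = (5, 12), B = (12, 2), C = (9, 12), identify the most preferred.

Evaluate utility at each bundle:
U(A) = 25.515.
U(B) = 21.166.
U(C) = 28.618.
Highest utility is C, so C ≻ A ≻ B.

Bundle C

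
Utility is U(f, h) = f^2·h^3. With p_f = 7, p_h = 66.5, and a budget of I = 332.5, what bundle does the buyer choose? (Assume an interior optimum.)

MU_f = 2·f·h^3 and MU_h = 3·f^2·h^2.
MRS = MU_f/MU_h = (2/3)·h/f.
Tangency: set MRS = p_f/p_h = 7/66.5 = 2/19.
So (2/3)·h/f = 2/19, i.e. h = (3/19)·f.
Substitute into the budget 7·f + 66.5·h = 332.5: 17.5·f = 332.5, so f* = 19.
Then h* = (3/19)·19 = 3.

f* = 19, h* = 3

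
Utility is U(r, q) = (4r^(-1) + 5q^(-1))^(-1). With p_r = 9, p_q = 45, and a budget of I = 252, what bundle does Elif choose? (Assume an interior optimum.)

r* = 8, q* = 4

For CES with ρ = -1, MRS = (4/5)·(q/r)^2.
Tangency: set MRS = p_r/p_q = 9/45 = 0.2.
So (q/r)^2 = 0.25; taking the square root, q/r = 0.5, i.e. q = 0.5·r.
Substitute into the budget 9·r + 45·q = 252: 31.5·r = 252, so r* = 8 and q* = 0.5·8 = 4.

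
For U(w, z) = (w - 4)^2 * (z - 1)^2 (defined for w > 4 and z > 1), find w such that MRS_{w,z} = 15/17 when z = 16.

MU_w = 2·(w−4)·(z−1)^2, MU_z = 2·(w−4)^2·(z−1).
MRS = (z−1)/(w−4).
Substitute z = 16: MRS = 15/(w − 4). Setting this equal to 15/17 gives w − 4 = 15/(15/17) = 17, so w = 21.

w = 21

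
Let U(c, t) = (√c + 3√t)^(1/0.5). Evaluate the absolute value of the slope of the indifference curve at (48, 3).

For CES with ρ = 0.5, MRS = (1/3)·√(t/c).
At (48, 3): MRS = 1/12.
So at (48, 3) the consumer would give up 1/12 units of t for one more unit of c.

MRS = 1/12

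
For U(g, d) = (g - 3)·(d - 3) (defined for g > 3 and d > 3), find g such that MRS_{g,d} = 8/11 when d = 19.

MU_g = (d−3), MU_d = (g−3).
MRS = (d−3)/(g−3).
Substitute d = 19: MRS = 16/(g − 3). Setting this equal to 8/11 gives g − 3 = 16/(8/11) = 22, so g = 25.

g = 25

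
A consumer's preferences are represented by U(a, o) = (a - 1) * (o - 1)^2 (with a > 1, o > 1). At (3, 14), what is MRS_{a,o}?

MU_a = (o−1)^2, MU_o = 2·(a−1)·(o−1).
MRS = (1/2)·(o−1)/(a−1).
At (3, 14): MRS = 3.25.
So at (3, 14) the consumer would give up 3.25 units of o for one more unit of a.

MRS = 3.25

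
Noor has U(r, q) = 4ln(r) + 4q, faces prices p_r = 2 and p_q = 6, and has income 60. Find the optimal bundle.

r* = 3, q* = 9

MU_r = 4/r, MU_q = 4.
MRS = 4/r ÷ 4.
Tangency: set MRS = p_r/p_q = 2/6 = 1/3.
MRS depends only on r: 1/r = 1/3 ⇒ r* = 1/(1/3) = 3.
From the budget, 6·q = 60 − 2·3 = 54, so q* = 9.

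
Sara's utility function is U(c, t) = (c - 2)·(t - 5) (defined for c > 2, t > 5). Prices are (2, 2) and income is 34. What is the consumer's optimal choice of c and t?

MU_c = (t−5), MU_t = (c−2).
MRS = (t−5)/(c−2).
Tangency: set MRS = p_c/p_t = 2/2 = 1.
So (t − 5)/(c − 2) = 1, i.e. (t − 5) = (c − 2).
Rewrite the budget in excess-of-subsistence terms: 2·(c − 2) + 2·(t − 5) = 34 − 2·2 − 2·5 = 20.
Substituting, 4·(c − 2) = 20, so c − 2 = 5 and c* = 7.
Then t − 5 = 5, so t* = 10.

c* = 7, t* = 10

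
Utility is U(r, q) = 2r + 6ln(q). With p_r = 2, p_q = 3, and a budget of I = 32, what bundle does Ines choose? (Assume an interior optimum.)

MU_r = 2, MU_q = 6/q.
MRS = 2 ÷ (6/q).
Tangency: set MRS = p_r/p_q = 2/3.
MRS depends only on q: (1/3)·q = 2/3 ⇒ q* = (2/3)/(1/3) = 2.
From the budget, 2·r = 32 − 3·2 = 26, so r* = 13.

r* = 13, q* = 2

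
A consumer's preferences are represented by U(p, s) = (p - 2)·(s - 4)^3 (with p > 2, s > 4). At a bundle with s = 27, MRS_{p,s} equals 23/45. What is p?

p = 17

MU_p = (s−4)^3, MU_s = 3·(p−2)·(s−4)^2.
MRS = (1/3)·(s−4)/(p−2).
Substitute s = 27: MRS = (23/3)/(p − 2). Setting this equal to 23/45 gives p − 2 = (23/3)/(23/45) = 15, so p = 17.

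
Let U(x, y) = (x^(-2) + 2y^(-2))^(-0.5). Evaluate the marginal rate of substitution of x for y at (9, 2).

MRS = 4/729

For CES with ρ = -2, MRS = (1/2)·(y/x)^3.
At (9, 2): MRS = 4/729.
The indifference curve has slope −4/729 at this bundle.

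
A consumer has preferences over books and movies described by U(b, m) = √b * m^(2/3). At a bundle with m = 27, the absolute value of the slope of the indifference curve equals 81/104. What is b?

b = 26

MU_b = 0.5·b^(-0.5)·m^(2/3) and MU_m = 2/3·√b·m^(-1/3).
MRS = MU_b/MU_m = (0.75)·m/b.
Substitute m = 27: MRS = 20.25/b. Setting 20.25/b = 81/104 gives b = 20.25/(81/104) = 26.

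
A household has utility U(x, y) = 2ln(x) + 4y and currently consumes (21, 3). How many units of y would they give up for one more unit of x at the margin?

MRS = 1/42

MU_x = 2/x, MU_y = 4.
MRS = 2/x ÷ 4.
At (21, 3): MRS = 1/42.
That is, one extra unit of x is worth 1/42 units of y at the margin.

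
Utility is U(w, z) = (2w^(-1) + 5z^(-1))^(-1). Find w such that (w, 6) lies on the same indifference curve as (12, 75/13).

U depends on (w, z) only through S = 2w^(-1) + 5z^(-1), so equal utility means equal S. At (12, 75/13): S = 31/30.
With z = 6: 5·6^(-1) = 5/6, so 2w^(-1) = 31/30 − 5/6 = 0.2, i.e. w^(-1) = 0.1.
Hence w = 1/0.1 = 10.
Check: U(10, 6) = 0.9677.

w = 10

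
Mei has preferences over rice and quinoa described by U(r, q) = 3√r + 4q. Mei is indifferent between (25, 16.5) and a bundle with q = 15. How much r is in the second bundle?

r = 49

U(25, 16.5) = 81.
Set U(r, 15) = 81 and solve.
With q = 15: 3√r = 81 − 4·15 = 21, so √r = 7 and r = 49.
Check: U(49, 15) = 81.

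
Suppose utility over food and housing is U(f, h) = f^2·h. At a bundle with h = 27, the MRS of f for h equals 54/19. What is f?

MU_f = 2·f·h and MU_h = f^2.
MRS = MU_f/MU_h = (2/1)·h/f.
Substitute h = 27: MRS = 54/f. Setting 54/f = 54/19 gives f = 54/(54/19) = 19.

f = 19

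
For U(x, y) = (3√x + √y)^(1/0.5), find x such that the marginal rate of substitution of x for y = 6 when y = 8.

x = 2

For CES with ρ = 0.5, MRS = (3/1)·√(y/x).
Setting (3/1)·√(8/x) = 6 gives √(8/x) = 2, so 8/x = 4 and x = 2.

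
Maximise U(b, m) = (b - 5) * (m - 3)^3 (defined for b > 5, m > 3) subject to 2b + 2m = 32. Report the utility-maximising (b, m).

b* = 7, m* = 9

MU_b = (m−3)^3, MU_m = 3·(b−5)·(m−3)^2.
MRS = (1/3)·(m−3)/(b−5).
Tangency: set MRS = p_b/p_m = 2/2 = 1.
So (1/3)·(m − 3)/(b − 5) = 1, i.e. (m − 3) = 3·(b − 5).
Rewrite the budget in excess-of-subsistence terms: 2·(b − 5) + 2·(m − 3) = 32 − 2·5 − 2·3 = 16.
Substituting, 8·(b − 5) = 16, so b − 5 = 2 and b* = 7.
Then m − 3 = 3·2 = 6, so m* = 9.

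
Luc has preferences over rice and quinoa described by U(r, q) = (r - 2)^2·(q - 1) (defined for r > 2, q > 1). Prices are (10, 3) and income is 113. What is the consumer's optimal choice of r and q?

MU_r = 2·(r−2)·(q−1), MU_q = (r−2)^2.
MRS = (2/1)·(q−1)/(r−2).
Tangency: set MRS = p_r/p_q = 10/3.
So (2/1)·(q − 1)/(r − 2) = 10/3, i.e. (q − 1) = (5/3)·(r − 2).
Rewrite the budget in excess-of-subsistence terms: 10·(r − 2) + 3·(q − 1) = 113 − 10·2 − 3·1 = 90.
Substituting, 15·(r − 2) = 90, so r − 2 = 6 and r* = 8.
Then q − 1 = (5/3)·6 = 10, so q* = 11.

r* = 8, q* = 11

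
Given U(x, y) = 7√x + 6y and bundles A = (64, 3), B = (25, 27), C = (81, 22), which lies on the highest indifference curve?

Bundle B

Evaluate utility at each bundle:
U(A) = 74.000.
U(B) = 197.000.
U(C) = 195.000.
Highest utility is B, so B ≻ C ≻ A.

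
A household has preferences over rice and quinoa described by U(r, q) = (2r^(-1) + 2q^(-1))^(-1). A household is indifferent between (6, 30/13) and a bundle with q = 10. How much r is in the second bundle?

r = 2

U depends on (r, q) only through S = 2r^(-1) + 2q^(-1), so equal utility means equal S. At (6, 30/13): S = 1.2.
With q = 10: 2·10^(-1) = 0.2, so 2r^(-1) = 1.2 − 0.2 = 1, i.e. r^(-1) = 0.5.
Hence r = 1/0.5 = 2.
Check: U(2, 10) = 0.8333.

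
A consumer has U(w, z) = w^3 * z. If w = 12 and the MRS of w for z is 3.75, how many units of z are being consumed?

z = 15

MU_w = 3·w^2·z and MU_z = w^3.
MRS = MU_w/MU_z = (3/1)·z/w.
Substitute w = 12: MRS = z/4. Setting z/4 = 3.75 gives z = 3.75·4 = 15.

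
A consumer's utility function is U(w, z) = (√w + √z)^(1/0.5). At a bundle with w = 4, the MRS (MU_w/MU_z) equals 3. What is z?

For CES with ρ = 0.5, MRS = √(z/w).
Setting √(z/4) = 3 gives z/4 = 9 and z = 36.

z = 36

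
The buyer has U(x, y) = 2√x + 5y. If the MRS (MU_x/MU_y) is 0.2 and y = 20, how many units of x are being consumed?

x = 1

MU_x = 2/(2√x), MU_y = 5.
MRS = 2/(2√x) ÷ 5.
MRS depends only on x: 0.2/√x = 0.2 ⇒ √x = 0.2/0.2 = 1 ⇒ x = 1.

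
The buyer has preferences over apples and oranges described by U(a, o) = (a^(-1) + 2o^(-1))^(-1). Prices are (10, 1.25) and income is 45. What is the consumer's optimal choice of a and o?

a* = 3, o* = 12

For CES with ρ = -1, MRS = (1/2)·(o/a)^2.
Tangency: set MRS = p_a/p_o = 10/1.25 = 8.
So (o/a)^2 = 16; taking the square root, o/a = 4, i.e. o = 4·a.
Substitute into the budget 10·a + 1.25·o = 45: 15·a = 45, so a* = 3 and o* = 4·3 = 12.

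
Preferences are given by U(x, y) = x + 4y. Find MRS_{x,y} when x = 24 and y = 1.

MU_x = 1, MU_y = 4, so MRS = 1/4 = 0.25 at every bundle.
At (24, 1): MRS = 0.25.
The indifference curve has slope −0.25 at this bundle.

MRS = 0.25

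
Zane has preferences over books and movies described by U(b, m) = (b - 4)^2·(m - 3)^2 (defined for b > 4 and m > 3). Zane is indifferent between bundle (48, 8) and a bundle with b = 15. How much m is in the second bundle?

m = 23

U(48, 8) = 48400.
Set U(15, m) = 48400 and solve.
With b = 15: (15 − 4)^2 = 121, so (m − 3)^2 = 48400/121 = 400.
Taking the square root (with m > 3): m − 3 = 20, so m = 23.
Check: U(15, 23) = 48400.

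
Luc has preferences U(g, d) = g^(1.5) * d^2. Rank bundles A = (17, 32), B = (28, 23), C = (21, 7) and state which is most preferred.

Evaluate utility at each bundle:
U(A) = 71775.023.
U(B) = 78377.737.
U(C) = 4715.470.
Highest utility is B, so B ≻ A ≻ C.

Bundle B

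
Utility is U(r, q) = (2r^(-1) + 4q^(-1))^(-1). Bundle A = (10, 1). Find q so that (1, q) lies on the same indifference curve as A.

U depends on (r, q) only through S = 2r^(-1) + 4q^(-1), so equal utility means equal S. At (10, 1): S = 4.2.
With r = 1: 2·1^(-1) = 2, so 4q^(-1) = 4.2 − 2 = 2.2, i.e. q^(-1) = 0.55.
Hence q = 1/0.55 = 20/11.
Check: U(1, 20/11) = 0.2381.

q = 20/11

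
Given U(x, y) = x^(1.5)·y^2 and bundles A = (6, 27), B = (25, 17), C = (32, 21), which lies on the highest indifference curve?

Bundle C

Evaluate utility at each bundle:
U(A) = 10714.068.
U(B) = 36125.000.
U(C) = 79829.527.
Highest utility is C, so C ≻ B ≻ A.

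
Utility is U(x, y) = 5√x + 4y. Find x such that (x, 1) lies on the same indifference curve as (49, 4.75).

U(49, 4.75) = 54.
Set U(x, 1) = 54 and solve.
With y = 1: 5√x = 54 − 4·1 = 50, so √x = 10 and x = 100.
Check: U(100, 1) = 54.

x = 100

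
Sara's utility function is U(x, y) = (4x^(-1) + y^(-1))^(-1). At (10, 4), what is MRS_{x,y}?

For CES with ρ = -1, MRS = (4/1)·(y/x)^2.
At (10, 4): MRS = 16/25.
That is, one extra unit of x is worth 16/25 units of y at the margin.

MRS = 16/25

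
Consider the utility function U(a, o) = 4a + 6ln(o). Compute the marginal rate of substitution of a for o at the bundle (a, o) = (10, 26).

MU_a = 4, MU_o = 6/o.
MRS = 4 ÷ (6/o).
At (10, 26): MRS = 52/3.
That is, one extra unit of a is worth 52/3 units of o at the margin.

MRS = 52/3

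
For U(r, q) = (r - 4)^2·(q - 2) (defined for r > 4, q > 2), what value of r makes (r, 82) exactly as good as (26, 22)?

r = 15

U(26, 22) = 9680.
Set U(r, 82) = 9680 and solve.
With q = 82: (82 − 2) = 80, so (r − 4)^2 = 9680/80 = 121.
Taking the square root (with r > 4): r − 4 = 11, so r = 15.
Check: U(15, 82) = 9680.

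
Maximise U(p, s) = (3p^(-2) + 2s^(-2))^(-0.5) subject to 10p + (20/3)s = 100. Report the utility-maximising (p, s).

p* = 6, s* = 6

For CES with ρ = -2, MRS = (3/2)·(s/p)^3.
Tangency: set MRS = p_p/p_s = 10/(20/3) = 1.5.
So (s/p)^3 = 1; taking the cube root, s/p = 1, i.e. s = p.
Substitute into the budget 10·p + (20/3)·s = 100: (50/3)·p = 100, so p* = 6 and s* = 6.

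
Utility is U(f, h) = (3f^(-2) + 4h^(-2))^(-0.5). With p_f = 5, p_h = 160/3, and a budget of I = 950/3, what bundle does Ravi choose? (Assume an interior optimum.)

f* = 10, h* = 5

For CES with ρ = -2, MRS = (3/4)·(h/f)^3.
Tangency: set MRS = p_f/p_h = 5/(160/3) = 3/32.
So (h/f)^3 = 0.125; taking the cube root, h/f = 0.5, i.e. h = 0.5·f.
Substitute into the budget 5·f + (160/3)·h = 950/3: (95/3)·f = 950/3, so f* = 10 and h* = 0.5·10 = 5.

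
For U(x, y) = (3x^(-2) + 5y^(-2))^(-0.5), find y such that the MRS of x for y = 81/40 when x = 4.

For CES with ρ = -2, MRS = (3/5)·(y/x)^3.
Setting (3/5)·(y/4)^3 = 81/40 gives (y/4)^3 = 3.375, so y/4 = 1.5 and y = 6.

y = 6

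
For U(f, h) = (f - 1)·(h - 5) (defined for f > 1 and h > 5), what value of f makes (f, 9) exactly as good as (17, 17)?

f = 49

U(17, 17) = 192.
Set U(f, 9) = 192 and solve.
With h = 9: (9 − 5) = 4, so (f − 1) = 192/4 = 48.
So f = 1 + 48 = 49.
Check: U(49, 9) = 192.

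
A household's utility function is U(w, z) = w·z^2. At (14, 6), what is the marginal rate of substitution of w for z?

MU_w = z^2 and MU_z = 2·w·z.
MRS = MU_w/MU_z = (1/2)·z/w.
At (14, 6): MRS = 3/14.
That is, one extra unit of w is worth 3/14 units of z at the margin.

MRS = 3/14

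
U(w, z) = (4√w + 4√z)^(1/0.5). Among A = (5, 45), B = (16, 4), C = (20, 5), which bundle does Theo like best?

Evaluate utility at each bundle:
U(A) = 1280.000.
U(B) = 576.000.
U(C) = 720.000.
Highest utility is A, so A ≻ C ≻ B.

Bundle A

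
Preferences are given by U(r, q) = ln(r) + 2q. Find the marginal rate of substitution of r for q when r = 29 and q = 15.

MRS = 1/58

MU_r = 1/r, MU_q = 2.
MRS = 1/r ÷ 2.
At (29, 15): MRS = 1/58.
That is, one extra unit of r is worth 1/58 units of q at the margin.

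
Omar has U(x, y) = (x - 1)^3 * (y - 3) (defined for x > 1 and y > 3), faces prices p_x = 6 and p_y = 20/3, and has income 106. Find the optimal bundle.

MU_x = 3·(x−1)^2·(y−3), MU_y = (x−1)^3.
MRS = (3/1)·(y−3)/(x−1).
Tangency: set MRS = p_x/p_y = 6/(20/3) = 0.9.
So (3/1)·(y − 3)/(x − 1) = 0.9, i.e. (y − 3) = 0.3·(x − 1).
Rewrite the budget in excess-of-subsistence terms: 6·(x − 1) + (20/3)·(y − 3) = 106 − 6·1 − (20/3)·3 = 80.
Substituting, 8·(x − 1) = 80, so x − 1 = 10 and x* = 11.
Then y − 3 = 0.3·10 = 3, so y* = 6.

x* = 11, y* = 6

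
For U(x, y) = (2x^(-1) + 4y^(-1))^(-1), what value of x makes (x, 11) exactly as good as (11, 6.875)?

U depends on (x, y) only through S = 2x^(-1) + 4y^(-1), so equal utility means equal S. At (11, 6.875): S = 42/55.
With y = 11: 4·11^(-1) = 4/11, so 2x^(-1) = 42/55 − 4/11 = 0.4, i.e. x^(-1) = 0.2.
Hence x = 1/0.2 = 5.
Check: U(5, 11) = 1.3095.

x = 5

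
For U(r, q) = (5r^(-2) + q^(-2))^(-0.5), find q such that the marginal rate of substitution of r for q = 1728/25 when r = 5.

q = 12

For CES with ρ = -2, MRS = (5/1)·(q/r)^3.
Setting (5/1)·(q/5)^3 = 1728/25 gives (q/5)^3 = 1728/125, so q/5 = 2.4 and q = 12.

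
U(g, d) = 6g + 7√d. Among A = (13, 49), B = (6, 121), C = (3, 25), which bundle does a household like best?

Evaluate utility at each bundle:
U(A) = 127.000.
U(B) = 113.000.
U(C) = 53.000.
Highest utility is A, so A ≻ B ≻ C.

Bundle A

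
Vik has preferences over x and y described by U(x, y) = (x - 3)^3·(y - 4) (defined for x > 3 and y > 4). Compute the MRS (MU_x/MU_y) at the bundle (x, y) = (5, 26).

MRS = 33

MU_x = 3·(x−3)^2·(y−4), MU_y = (x−3)^3.
MRS = (3/1)·(y−4)/(x−3).
At (5, 26): MRS = 33.
That is, one extra unit of x is worth 33 units of y at the margin.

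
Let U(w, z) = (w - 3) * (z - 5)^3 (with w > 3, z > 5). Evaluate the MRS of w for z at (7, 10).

MRS = 5/12

MU_w = (z−5)^3, MU_z = 3·(w−3)·(z−5)^2.
MRS = (1/3)·(z−5)/(w−3).
At (7, 10): MRS = 5/12.
So at (7, 10) the consumer would give up 5/12 units of z for one more unit of w.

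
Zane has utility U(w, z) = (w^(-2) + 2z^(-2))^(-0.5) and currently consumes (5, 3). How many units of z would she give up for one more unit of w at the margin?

For CES with ρ = -2, MRS = (1/2)·(z/w)^3.
At (5, 3): MRS = 27/250.
That is, one extra unit of w is worth 27/250 units of z at the margin.

MRS = 27/250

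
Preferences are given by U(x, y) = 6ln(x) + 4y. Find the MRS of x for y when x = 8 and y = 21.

MU_x = 6/x, MU_y = 4.
MRS = 6/x ÷ 4.
At (8, 21): MRS = 3/16.
The indifference curve has slope −3/16 at this bundle.

MRS = 3/16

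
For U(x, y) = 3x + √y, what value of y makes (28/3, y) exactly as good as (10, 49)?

U(10, 49) = 37.
Set U(28/3, y) = 37 and solve.
With x = 28/3: √y = 37 − 3·28/3 = 9, so √y = 9 and y = 81.
Check: U(28/3, 81) = 37.

y = 81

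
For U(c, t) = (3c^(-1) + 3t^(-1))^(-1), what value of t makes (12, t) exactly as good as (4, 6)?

U depends on (c, t) only through S = 3c^(-1) + 3t^(-1), so equal utility means equal S. At (4, 6): S = 1.25.
With c = 12: 3·12^(-1) = 0.25, so 3t^(-1) = 1.25 − 0.25 = 1, i.e. t^(-1) = 1/3.
Hence t = 1/(1/3) = 3.
Check: U(12, 3) = 0.8.

t = 3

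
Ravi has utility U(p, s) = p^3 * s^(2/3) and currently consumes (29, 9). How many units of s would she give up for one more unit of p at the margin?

MRS = 81/58

MU_p = 3·p^2·s^(2/3) and MU_s = 2/3·p^3·s^(-1/3).
MRS = MU_p/MU_s = (4.5)·s/p.
At (29, 9): MRS = 81/58.
So at (29, 9) the consumer would give up 81/58 units of s for one more unit of p.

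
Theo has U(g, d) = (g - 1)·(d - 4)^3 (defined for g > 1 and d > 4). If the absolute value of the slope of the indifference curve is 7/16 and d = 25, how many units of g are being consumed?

g = 17

MU_g = (d−4)^3, MU_d = 3·(g−1)·(d−4)^2.
MRS = (1/3)·(d−4)/(g−1).
Substitute d = 25: MRS = 7/(g − 1). Setting this equal to 7/16 gives g − 1 = 7/(7/16) = 16, so g = 17.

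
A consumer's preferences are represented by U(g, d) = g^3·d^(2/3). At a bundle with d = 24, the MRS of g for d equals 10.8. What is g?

g = 10

MU_g = 3·g^2·d^(2/3) and MU_d = 2/3·g^3·d^(-1/3).
MRS = MU_g/MU_d = (4.5)·d/g.
Substitute d = 24: MRS = 108/g. Setting 108/g = 10.8 gives g = 108/10.8 = 10.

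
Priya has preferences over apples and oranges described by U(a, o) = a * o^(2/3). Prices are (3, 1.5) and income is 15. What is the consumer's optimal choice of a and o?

MU_a = o^(2/3) and MU_o = 2/3·a·o^(-1/3).
MRS = MU_a/MU_o = (1.5)·o/a.
Tangency: set MRS = p_a/p_o = 3/1.5 = 2.
So (1.5)·o/a = 2, i.e. o = (4/3)·a.
Substitute into the budget 3·a + 1.5·o = 15: 5·a = 15, so a* = 3.
Then o* = (4/3)·3 = 4.

a* = 3, o* = 4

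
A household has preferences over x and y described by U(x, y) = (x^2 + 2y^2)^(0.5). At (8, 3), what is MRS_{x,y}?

For CES with ρ = 2, MRS = (1/2)·(y/x)^(-1).
At (8, 3): MRS = 4/3.
That is, one extra unit of x is worth 4/3 units of y at the margin.

MRS = 4/3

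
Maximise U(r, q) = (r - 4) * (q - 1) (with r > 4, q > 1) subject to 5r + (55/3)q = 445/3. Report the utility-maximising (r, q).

r* = 15, q* = 4

MU_r = (q−1), MU_q = (r−4).
MRS = (q−1)/(r−4).
Tangency: set MRS = p_r/p_q = 5/(55/3) = 3/11.
So (q − 1)/(r − 4) = 3/11, i.e. (q − 1) = (3/11)·(r − 4).
Rewrite the budget in excess-of-subsistence terms: 5·(r − 4) + (55/3)·(q − 1) = 445/3 − 5·4 − (55/3)·1 = 110.
Substituting, 10·(r − 4) = 110, so r − 4 = 11 and r* = 15.
Then q − 1 = (3/11)·11 = 3, so q* = 4.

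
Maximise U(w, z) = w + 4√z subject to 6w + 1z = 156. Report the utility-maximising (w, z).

w* = 2, z* = 144

MU_w = 1, MU_z = 4/(2√z).
MRS = 1 ÷ (4/(2√z)).
Tangency: set MRS = p_w/p_z = 6/1 = 6.
MRS depends only on z: 0.5·√z = 6 ⇒ √z = 6/0.5 = 12 ⇒ z* = 144.
From the budget, 6·w = 156 − 1·144 = 12, so w* = 2.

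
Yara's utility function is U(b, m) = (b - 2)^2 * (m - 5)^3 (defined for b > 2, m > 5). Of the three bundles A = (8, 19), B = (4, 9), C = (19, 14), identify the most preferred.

Bundle C

Evaluate utility at each bundle:
U(A) = 98784.
U(B) = 256.
U(C) = 210681.
Highest utility is C, so C ≻ A ≻ B.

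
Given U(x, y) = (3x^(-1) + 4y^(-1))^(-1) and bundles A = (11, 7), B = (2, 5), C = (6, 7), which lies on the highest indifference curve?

Bundle A

Evaluate utility at each bundle:
U(A) = 1.185.
U(B) = 0.435.
U(C) = 0.933.
Highest utility is A, so A ≻ C ≻ B.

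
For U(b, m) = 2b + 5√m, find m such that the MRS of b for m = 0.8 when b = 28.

MU_b = 2, MU_m = 5/(2√m).
MRS = 2 ÷ (5/(2√m)).
MRS depends only on m: 0.8·√m = 0.8 ⇒ √m = 0.8/0.8 = 1 ⇒ m = 1.

m = 1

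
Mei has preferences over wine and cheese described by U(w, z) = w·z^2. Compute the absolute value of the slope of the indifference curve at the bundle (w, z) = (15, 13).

MU_w = z^2 and MU_z = 2·w·z.
MRS = MU_w/MU_z = (1/2)·z/w.
At (15, 13): MRS = 13/30.
That is, one extra unit of w is worth 13/30 units of z at the margin.

MRS = 13/30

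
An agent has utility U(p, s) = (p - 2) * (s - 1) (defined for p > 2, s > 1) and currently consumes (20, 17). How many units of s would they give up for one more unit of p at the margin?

MRS = 8/9

MU_p = (s−1), MU_s = (p−2).
MRS = (s−1)/(p−2).
At (20, 17): MRS = 8/9.
The indifference curve has slope −8/9 at this bundle.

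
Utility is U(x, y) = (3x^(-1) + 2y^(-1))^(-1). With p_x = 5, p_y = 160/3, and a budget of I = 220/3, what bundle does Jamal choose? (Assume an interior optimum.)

For CES with ρ = -1, MRS = (3/2)·(y/x)^2.
Tangency: set MRS = p_x/p_y = 5/(160/3) = 3/32.
So (y/x)^2 = 1/16; taking the square root, y/x = 0.25, i.e. y = 0.25·x.
Substitute into the budget 5·x + (160/3)·y = 220/3: (55/3)·x = 220/3, so x* = 4 and y* = 0.25·4 = 1.

x* = 4, y* = 1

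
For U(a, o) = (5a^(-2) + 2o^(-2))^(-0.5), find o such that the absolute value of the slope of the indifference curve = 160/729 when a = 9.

o = 4

For CES with ρ = -2, MRS = (5/2)·(o/a)^3.
Setting (5/2)·(o/9)^3 = 160/729 gives (o/9)^3 = 64/729, so o/9 = 4/9 and o = 4.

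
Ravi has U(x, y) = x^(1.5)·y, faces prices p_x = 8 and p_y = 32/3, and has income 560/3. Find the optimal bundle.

MU_x = 1.5·√x·y and MU_y = x^(1.5).
MRS = MU_x/MU_y = (1.5)·y/x.
Tangency: set MRS = p_x/p_y = 8/(32/3) = 0.75.
So (1.5)·y/x = 0.75, i.e. y = 0.5·x.
Substitute into the budget 8·x + (32/3)·y = 560/3: (40/3)·x = 560/3, so x* = 14.
Then y* = 0.5·14 = 7.

x* = 14, y* = 7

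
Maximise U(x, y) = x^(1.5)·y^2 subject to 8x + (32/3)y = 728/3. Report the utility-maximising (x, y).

MU_x = 1.5·√x·y^2 and MU_y = 2·x^(1.5)·y.
MRS = MU_x/MU_y = (0.75)·y/x.
Tangency: set MRS = p_x/p_y = 8/(32/3) = 0.75.
So (0.75)·y/x = 0.75, i.e. y = x.
Substitute into the budget 8·x + (32/3)·y = 728/3: (56/3)·x = 728/3, so x* = 13.
Then y* = 13.

x* = 13, y* = 13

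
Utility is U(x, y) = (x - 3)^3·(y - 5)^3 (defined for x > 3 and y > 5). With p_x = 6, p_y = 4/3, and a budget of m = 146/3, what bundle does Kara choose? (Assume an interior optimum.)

x* = 5, y* = 14

MU_x = 3·(x−3)^2·(y−5)^3, MU_y = 3·(x−3)^3·(y−5)^2.
MRS = (y−5)/(x−3).
Tangency: set MRS = p_x/p_y = 6/(4/3) = 4.5.
So (y − 5)/(x − 3) = 4.5, i.e. (y − 5) = 4.5·(x − 3).
Rewrite the budget in excess-of-subsistence terms: 6·(x − 3) + (4/3)·(y − 5) = 146/3 − 6·3 − (4/3)·5 = 24.
Substituting, 12·(x − 3) = 24, so x − 3 = 2 and x* = 5.
Then y − 5 = 4.5·2 = 9, so y* = 14.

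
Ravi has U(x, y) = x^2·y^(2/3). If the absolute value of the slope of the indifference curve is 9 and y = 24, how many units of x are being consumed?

x = 8

MU_x = 2·x·y^(2/3) and MU_y = 2/3·x^2·y^(-1/3).
MRS = MU_x/MU_y = (3)·y/x.
Substitute y = 24: MRS = 72/x. Setting 72/x = 9 gives x = 72/9 = 8.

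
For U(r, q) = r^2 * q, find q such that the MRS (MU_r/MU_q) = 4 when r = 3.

MU_r = 2·r·q and MU_q = r^2.
MRS = MU_r/MU_q = (2/1)·q/r.
Substitute r = 3: MRS = q/1.5. Setting q/1.5 = 4 gives q = 4·1.5 = 6.

q = 6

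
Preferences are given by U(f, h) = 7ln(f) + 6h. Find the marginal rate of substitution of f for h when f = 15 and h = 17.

MU_f = 7/f, MU_h = 6.
MRS = 7/f ÷ 6.
At (15, 17): MRS = 7/90.
That is, one extra unit of f is worth 7/90 units of h at the margin.

MRS = 7/90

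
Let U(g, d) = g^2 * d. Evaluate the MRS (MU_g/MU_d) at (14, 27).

MRS = 27/7

MU_g = 2·g·d and MU_d = g^2.
MRS = MU_g/MU_d = (2/1)·d/g.
At (14, 27): MRS = 27/7.
The indifference curve has slope −27/7 at this bundle.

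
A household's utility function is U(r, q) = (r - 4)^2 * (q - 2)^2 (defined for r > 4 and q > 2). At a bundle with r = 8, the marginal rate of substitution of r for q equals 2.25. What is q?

q = 11

MU_r = 2·(r−4)·(q−2)^2, MU_q = 2·(r−4)^2·(q−2).
MRS = (q−2)/(r−4).
Substitute r = 8: MRS = (q − 2)/4. Setting this equal to 2.25 gives q − 2 = 2.25·4 = 9, so q = 11.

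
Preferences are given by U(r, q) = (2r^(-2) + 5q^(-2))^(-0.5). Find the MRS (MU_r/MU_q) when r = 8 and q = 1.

For CES with ρ = -2, MRS = (2/5)·(q/r)^3.
At (8, 1): MRS = 1/1280.
The indifference curve has slope −1/1280 at this bundle.

MRS = 1/1280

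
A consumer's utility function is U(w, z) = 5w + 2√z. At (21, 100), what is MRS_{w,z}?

MU_w = 5, MU_z = 2/(2√z).
MRS = 5 ÷ (2/(2√z)).
At (21, 100): MRS = 50.
So at (21, 100) the consumer would give up 50 units of z for one more unit of w.

MRS = 50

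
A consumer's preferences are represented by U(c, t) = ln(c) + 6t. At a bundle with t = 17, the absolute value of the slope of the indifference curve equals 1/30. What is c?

MU_c = 1/c, MU_t = 6.
MRS = 1/c ÷ 6.
MRS depends only on c: (1/6)/c = 1/30 ⇒ c = (1/6)/(1/30) = 5.

c = 5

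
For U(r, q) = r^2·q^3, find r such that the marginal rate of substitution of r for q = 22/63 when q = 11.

MU_r = 2·r·q^3 and MU_q = 3·r^2·q^2.
MRS = MU_r/MU_q = (2/3)·q/r.
Substitute q = 11: MRS = (22/3)/r. Setting (22/3)/r = 22/63 gives r = (22/3)/(22/63) = 21.

r = 21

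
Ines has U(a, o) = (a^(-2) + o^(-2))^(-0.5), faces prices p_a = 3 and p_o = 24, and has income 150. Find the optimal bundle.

a* = 10, o* = 5

For CES with ρ = -2, MRS = (o/a)^3.
Tangency: set MRS = p_a/p_o = 3/24 = 0.125.
So (o/a)^3 = 0.125; taking the cube root, o/a = 0.5, i.e. o = 0.5·a.
Substitute into the budget 3·a + 24·o = 150: 15·a = 150, so a* = 10 and o* = 0.5·10 = 5.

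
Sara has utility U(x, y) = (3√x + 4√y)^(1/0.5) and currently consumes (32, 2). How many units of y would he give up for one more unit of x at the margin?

MRS = 3/16

For CES with ρ = 0.5, MRS = (3/4)·√(y/x).
At (32, 2): MRS = 3/16.
The indifference curve has slope −3/16 at this bundle.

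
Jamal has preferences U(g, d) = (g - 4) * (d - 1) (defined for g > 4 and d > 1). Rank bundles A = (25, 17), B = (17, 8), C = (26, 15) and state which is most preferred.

Bundle A

Evaluate utility at each bundle:
U(A) = 336.
U(B) = 91.
U(C) = 308.
Highest utility is A, so A ≻ C ≻ B.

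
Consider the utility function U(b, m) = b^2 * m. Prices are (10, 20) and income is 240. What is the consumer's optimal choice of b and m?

b* = 16, m* = 4

MU_b = 2·b·m and MU_m = b^2.
MRS = MU_b/MU_m = (2/1)·m/b.
Tangency: set MRS = p_b/p_m = 10/20 = 0.5.
So (2/1)·m/b = 0.5, i.e. m = 0.25·b.
Substitute into the budget 10·b + 20·m = 240: 15·b = 240, so b* = 16.
Then m* = 0.25·16 = 4.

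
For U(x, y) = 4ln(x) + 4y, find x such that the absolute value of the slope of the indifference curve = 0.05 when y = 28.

x = 20

MU_x = 4/x, MU_y = 4.
MRS = 4/x ÷ 4.
MRS depends only on x: 1/x = 0.05 ⇒ x = 1/0.05 = 20.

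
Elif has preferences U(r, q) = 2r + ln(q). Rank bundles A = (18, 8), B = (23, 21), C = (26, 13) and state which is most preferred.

Evaluate utility at each bundle:
U(A) = 38.079.
U(B) = 49.045.
U(C) = 54.565.
Highest utility is C, so C ≻ B ≻ A.

Bundle C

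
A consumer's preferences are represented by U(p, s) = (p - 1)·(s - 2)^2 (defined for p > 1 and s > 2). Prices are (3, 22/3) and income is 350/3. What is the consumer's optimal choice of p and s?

p* = 12, s* = 11

MU_p = (s−2)^2, MU_s = 2·(p−1)·(s−2).
MRS = (1/2)·(s−2)/(p−1).
Tangency: set MRS = p_p/p_s = 3/(22/3) = 9/22.
So (1/2)·(s − 2)/(p − 1) = 9/22, i.e. (s − 2) = (9/11)·(p − 1).
Rewrite the budget in excess-of-subsistence terms: 3·(p − 1) + (22/3)·(s − 2) = 350/3 − 3·1 − (22/3)·2 = 99.
Substituting, 9·(p − 1) = 99, so p − 1 = 11 and p* = 12.
Then s − 2 = (9/11)·11 = 9, so s* = 11.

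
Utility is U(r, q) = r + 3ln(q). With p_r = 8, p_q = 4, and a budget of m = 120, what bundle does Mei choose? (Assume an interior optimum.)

r* = 12, q* = 6

MU_r = 1, MU_q = 3/q.
MRS = 1 ÷ (3/q).
Tangency: set MRS = p_r/p_q = 8/4 = 2.
MRS depends only on q: (1/3)·q = 2 ⇒ q* = 2/(1/3) = 6.
From the budget, 8·r = 120 − 4·6 = 96, so r* = 12.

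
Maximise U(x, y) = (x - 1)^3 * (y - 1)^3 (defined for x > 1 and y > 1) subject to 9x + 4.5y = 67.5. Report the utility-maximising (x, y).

x* = 4, y* = 7

MU_x = 3·(x−1)^2·(y−1)^3, MU_y = 3·(x−1)^3·(y−1)^2.
MRS = (y−1)/(x−1).
Tangency: set MRS = p_x/p_y = 9/4.5 = 2.
So (y − 1)/(x − 1) = 2, i.e. (y − 1) = 2·(x − 1).
Rewrite the budget in excess-of-subsistence terms: 9·(x − 1) + 4.5·(y − 1) = 67.5 − 9·1 − 4.5·1 = 54.
Substituting, 18·(x − 1) = 54, so x − 1 = 3 and x* = 4.
Then y − 1 = 2·3 = 6, so y* = 7.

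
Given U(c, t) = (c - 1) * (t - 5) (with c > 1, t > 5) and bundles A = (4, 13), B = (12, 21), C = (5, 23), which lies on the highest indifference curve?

Evaluate utility at each bundle:
U(A) = 24.
U(B) = 176.
U(C) = 72.
Highest utility is B, so B ≻ C ≻ A.

Bundle B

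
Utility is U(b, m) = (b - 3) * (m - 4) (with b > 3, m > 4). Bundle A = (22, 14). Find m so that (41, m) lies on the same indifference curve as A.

m = 9

U(22, 14) = 190.
Set U(41, m) = 190 and solve.
With b = 41: (41 − 3) = 38, so (m − 4) = 190/38 = 5.
So m = 4 + 5 = 9.
Check: U(41, 9) = 190.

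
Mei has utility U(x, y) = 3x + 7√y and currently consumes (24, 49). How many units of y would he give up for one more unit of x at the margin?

MRS = 6

MU_x = 3, MU_y = 7/(2√y).
MRS = 3 ÷ (7/(2√y)).
At (24, 49): MRS = 6.
That is, one extra unit of x is worth 6 units of y at the margin.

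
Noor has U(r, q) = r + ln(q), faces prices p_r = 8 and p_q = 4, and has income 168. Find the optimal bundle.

MU_r = 1, MU_q = 1/q.
MRS = 1 ÷ (1/q).
Tangency: set MRS = p_r/p_q = 8/4 = 2.
MRS depends only on q: q = 2 ⇒ q* = 2.
From the budget, 8·r = 168 − 4·2 = 160, so r* = 20.

r* = 20, q* = 2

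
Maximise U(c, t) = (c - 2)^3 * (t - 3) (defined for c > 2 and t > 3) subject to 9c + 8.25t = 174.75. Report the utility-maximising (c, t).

c* = 13, t* = 7

MU_c = 3·(c−2)^2·(t−3), MU_t = (c−2)^3.
MRS = (3/1)·(t−3)/(c−2).
Tangency: set MRS = p_c/p_t = 9/8.25 = 12/11.
So (3/1)·(t − 3)/(c − 2) = 12/11, i.e. (t − 3) = (4/11)·(c − 2).
Rewrite the budget in excess-of-subsistence terms: 9·(c − 2) + 8.25·(t − 3) = 174.75 − 9·2 − 8.25·3 = 132.
Substituting, 12·(c − 2) = 132, so c − 2 = 11 and c* = 13.
Then t − 3 = (4/11)·11 = 4, so t* = 7.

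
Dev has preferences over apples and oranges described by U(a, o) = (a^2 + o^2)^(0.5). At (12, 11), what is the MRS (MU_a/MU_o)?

For CES with ρ = 2, MRS = (o/a)^(-1).
At (12, 11): MRS = 12/11.
That is, one extra unit of a is worth 12/11 units of o at the margin.

MRS = 12/11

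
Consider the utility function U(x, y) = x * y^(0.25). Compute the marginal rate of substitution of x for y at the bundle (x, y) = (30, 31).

MU_x = y^(0.25) and MU_y = 0.25·x·y^(-0.75).
MRS = MU_x/MU_y = (4)·y/x.
At (30, 31): MRS = 62/15.
So at (30, 31) the consumer would give up 62/15 units of y for one more unit of x.

MRS = 62/15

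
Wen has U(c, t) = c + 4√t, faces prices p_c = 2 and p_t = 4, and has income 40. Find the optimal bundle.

MU_c = 1, MU_t = 4/(2√t).
MRS = 1 ÷ (4/(2√t)).
Tangency: set MRS = p_c/p_t = 2/4 = 0.5.
MRS depends only on t: 0.5·√t = 0.5 ⇒ √t = 0.5/0.5 = 1 ⇒ t* = 1.
From the budget, 2·c = 40 − 4·1 = 36, so c* = 18.

c* = 18, t* = 1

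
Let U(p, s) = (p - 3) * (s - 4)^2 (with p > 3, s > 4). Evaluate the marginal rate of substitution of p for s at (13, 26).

MRS = 1.1

MU_p = (s−4)^2, MU_s = 2·(p−3)·(s−4).
MRS = (1/2)·(s−4)/(p−3).
At (13, 26): MRS = 1.1.
That is, one extra unit of p is worth 1.1 units of s at the margin.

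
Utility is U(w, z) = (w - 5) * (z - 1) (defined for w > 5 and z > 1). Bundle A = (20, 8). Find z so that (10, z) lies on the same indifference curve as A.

z = 22

U(20, 8) = 105.
Set U(10, z) = 105 and solve.
With w = 10: (10 − 5) = 5, so (z − 1) = 105/5 = 21.
So z = 1 + 21 = 22.
Check: U(10, 22) = 105.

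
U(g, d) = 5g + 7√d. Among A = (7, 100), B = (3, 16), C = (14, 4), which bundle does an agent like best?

Evaluate utility at each bundle:
U(A) = 105.000.
U(B) = 43.000.
U(C) = 84.000.
Highest utility is A, so A ≻ C ≻ B.

Bundle A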